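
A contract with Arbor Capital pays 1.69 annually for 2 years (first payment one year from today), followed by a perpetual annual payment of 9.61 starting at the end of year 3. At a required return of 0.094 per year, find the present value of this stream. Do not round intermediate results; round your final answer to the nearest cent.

PV of 2-year annuity: 1.69 × [1 − (1+0.094)^−2] / 0.094 = 2.95685
Perpetuity value at year 2: 9.61 / 0.094 = 102.23404
PV of perpetuity: 102.23404 / (1+0.094)^2 = 85.42026
Total PV = 2.95685 + 85.42026 = 88.37711

88.38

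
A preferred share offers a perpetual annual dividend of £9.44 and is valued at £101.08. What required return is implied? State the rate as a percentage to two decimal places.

P = C/r ⇒ r = C/P = £9.44/£101.08 = 0.093391

9.34%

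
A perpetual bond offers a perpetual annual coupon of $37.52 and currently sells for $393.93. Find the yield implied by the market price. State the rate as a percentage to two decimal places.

9.52%

P = C/r ⇒ r = C/P = $37.52/$393.93 = 0.095245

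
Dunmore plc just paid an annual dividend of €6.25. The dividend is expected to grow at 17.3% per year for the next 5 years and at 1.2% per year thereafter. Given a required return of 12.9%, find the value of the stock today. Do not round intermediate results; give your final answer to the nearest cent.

€100.55

D_1 = 7.33125
D_2 = 8.59956
D_3 = 10.08728
D_4 = 11.83238
D_5 = 13.87938
Terminal value at year 5: TV = D_5×(1+g_2)/(r−g_2) = 14.04593/0.117 = 120.05071
P_0 = D_1/(1+r)^1 + D_2/(1+r)^2 + D_3/(1+r)^3 + D_4/(1+r)^4 + D_5/(1+r)^5 + TV/(1+r)^5
    = 6.49358 + 6.74665 + 7.00958 + 7.28277 + 7.56659 + 65.44779 = 100.54696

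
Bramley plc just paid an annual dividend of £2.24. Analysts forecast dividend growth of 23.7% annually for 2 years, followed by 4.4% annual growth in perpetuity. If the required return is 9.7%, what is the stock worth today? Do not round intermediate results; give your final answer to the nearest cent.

D_1 = 2.77088
D_2 = 3.42758
Terminal value at year 2: TV = D_2×(1+g_2)/(r−g_2) = 3.57839/0.053 = 67.51683
P_0 = D_1/(1+r)^1 + D_2/(1+r)^2 + TV/(1+r)^2
    = 2.52587 + 2.84822 + 56.10464 = 61.47874

£61.48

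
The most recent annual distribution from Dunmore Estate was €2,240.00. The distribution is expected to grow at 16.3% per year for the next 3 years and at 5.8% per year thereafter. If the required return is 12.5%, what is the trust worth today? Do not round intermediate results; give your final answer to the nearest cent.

D_1 = 2605.12000
D_2 = 3029.75456
D_3 = 3523.60455
Terminal value at year 3: TV = D_3×(1+g_2)/(r−g_2) = 3727.97362/0.067 = 55641.39727
P_0 = D_1/(1+r)^1 + D_2/(1+r)^2 + D_3/(1+r)^3 + TV/(1+r)^3
    = 2315.66222 + 2393.88015 + 2474.74010 + 39078.73169 = 46263.01416

€46263.01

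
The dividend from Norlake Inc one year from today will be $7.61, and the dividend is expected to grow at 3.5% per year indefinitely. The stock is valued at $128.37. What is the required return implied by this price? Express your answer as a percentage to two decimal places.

9.43%

P = D₁/(r − g) ⇒ r = D₁/P + g = $7.6100/$128.37 + 0.035 = 0.059282 + 0.035 = 0.094282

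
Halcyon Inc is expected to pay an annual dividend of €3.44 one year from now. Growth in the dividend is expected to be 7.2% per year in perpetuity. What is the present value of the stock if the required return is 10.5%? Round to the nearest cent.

€104.24

Growing perpetuity: P = D₁ / (r − g) = €3.4400 / (0.105 − 0.072) = €104.24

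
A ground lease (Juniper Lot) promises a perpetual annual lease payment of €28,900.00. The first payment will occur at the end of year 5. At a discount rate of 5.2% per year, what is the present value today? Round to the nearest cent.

Value at end of year 4: C / r = €28,900.00 / 0.052 = €555,769.2308
Discount to today: PV = €555,769.2308 / (1 + 0.052)^4 = €555,769.2308 / 1.224794 = €453,765.57

€453765.57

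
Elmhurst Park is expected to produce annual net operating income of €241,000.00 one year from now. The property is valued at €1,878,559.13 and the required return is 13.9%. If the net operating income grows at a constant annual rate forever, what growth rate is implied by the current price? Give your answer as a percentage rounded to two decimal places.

P = D₁/(r−g) ⇒ g = r − D₁/P = 0.139 − €241,000.00/€1,878,559.13 = 0.010710

1.07%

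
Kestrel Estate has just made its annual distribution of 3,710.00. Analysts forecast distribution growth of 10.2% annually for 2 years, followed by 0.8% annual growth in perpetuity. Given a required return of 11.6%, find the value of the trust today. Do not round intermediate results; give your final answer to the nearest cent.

41044.31

D_1 = 4088.42000
D_2 = 4505.43884
Terminal value at year 2: TV = D_2×(1+g_2)/(r−g_2) = 4541.48235/0.108 = 42050.76251
P_0 = D_1/(1+r)^1 + D_2/(1+r)^2 + TV/(1+r)^2
    = 3663.45878 + 3617.50141 + 33763.34652 = 41044.30672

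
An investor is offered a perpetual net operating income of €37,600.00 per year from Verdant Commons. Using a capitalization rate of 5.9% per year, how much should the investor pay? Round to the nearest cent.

Level perpetuity: PV = C / r = €37,600.00 / 0.059 = €637,288.14

€637288.14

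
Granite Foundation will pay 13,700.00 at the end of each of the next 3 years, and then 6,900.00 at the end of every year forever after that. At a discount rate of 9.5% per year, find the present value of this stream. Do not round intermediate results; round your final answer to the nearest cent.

89692.15

PV of 3-year annuity: 13,700.00 × [1 − (1+0.095)^−3] / 0.095 = 34372.02354
Perpetuity value at year 3: 6,900.00 / 0.095 = 72631.57895
PV of perpetuity: 72631.57895 / (1+0.095)^3 = 55320.12184
Total PV = 34372.02354 + 55320.12184 = 89692.14538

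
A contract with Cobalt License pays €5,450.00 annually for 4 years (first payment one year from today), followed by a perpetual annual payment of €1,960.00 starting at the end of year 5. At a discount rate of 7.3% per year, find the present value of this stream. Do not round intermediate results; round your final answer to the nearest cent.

PV of 4-year annuity: €5,450.00 × [1 − (1+0.073)^−4] / 0.073 = 18335.96402
Perpetuity value at year 4: €1,960.00 / 0.073 = 26849.31507
PV of perpetuity: 26849.31507 / (1+0.073)^4 = 20255.09682
Total PV = 18335.96402 + 20255.09682 = 38591.06084

€38591.06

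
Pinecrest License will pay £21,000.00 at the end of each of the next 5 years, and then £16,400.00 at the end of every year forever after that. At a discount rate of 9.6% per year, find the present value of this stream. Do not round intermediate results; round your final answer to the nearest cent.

PV of 5-year annuity: £21,000.00 × [1 − (1+0.096)^−5] / 0.096 = 80426.71607
Perpetuity value at year 5: £16,400.00 / 0.096 = 170833.33333
PV of perpetuity: 170833.33333 / (1+0.096)^5 = 108023.89792
Total PV = 80426.71607 + 108023.89792 = 188450.61400

£188450.61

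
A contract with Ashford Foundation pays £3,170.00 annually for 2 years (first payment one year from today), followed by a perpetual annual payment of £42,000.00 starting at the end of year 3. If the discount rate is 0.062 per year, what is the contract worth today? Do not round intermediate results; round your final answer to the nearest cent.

£606427.75

PV of 2-year annuity: £3,170.00 × [1 − (1+0.062)^−2] / 0.062 = 5795.60648
Perpetuity value at year 2: £42,000.00 / 0.062 = 677419.35484
PV of perpetuity: 677419.35484 / (1+0.062)^2 = 600632.13959
Total PV = 5795.60648 + 600632.13959 = 606427.74607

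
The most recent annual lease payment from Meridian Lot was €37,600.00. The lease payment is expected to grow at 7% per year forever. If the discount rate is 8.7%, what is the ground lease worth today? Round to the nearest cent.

€2366588.24

D₁ = D₀ × (1 + g) = €37,600.00 × 1.07 = €40,232.0000
Growing perpetuity: P = D₁ / (r − g) = €40,232.0000 / (0.087 − 0.07) = €2,366,588.24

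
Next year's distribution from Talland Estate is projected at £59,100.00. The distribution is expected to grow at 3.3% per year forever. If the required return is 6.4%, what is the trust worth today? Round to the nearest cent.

£1906451.61

Growing perpetuity: P = D₁ / (r − g) = £59,100.0000 / (0.064 − 0.033) = £1,906,451.61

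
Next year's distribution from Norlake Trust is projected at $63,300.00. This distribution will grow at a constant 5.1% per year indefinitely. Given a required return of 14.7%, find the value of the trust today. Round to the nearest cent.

$659375.00

Growing perpetuity: P = D₁ / (r − g) = $63,300.0000 / (0.147 − 0.051) = $659,375.00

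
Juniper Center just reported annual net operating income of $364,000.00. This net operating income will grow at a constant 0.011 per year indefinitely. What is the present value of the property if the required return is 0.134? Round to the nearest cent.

D₁ = D₀ × (1 + g) = $364,000.00 × 1.011 = $368,004.0000
Growing perpetuity: P = D₁ / (r − g) = $368,004.0000 / (0.134 − 0.011) = $2,991,902.44

$2991902.44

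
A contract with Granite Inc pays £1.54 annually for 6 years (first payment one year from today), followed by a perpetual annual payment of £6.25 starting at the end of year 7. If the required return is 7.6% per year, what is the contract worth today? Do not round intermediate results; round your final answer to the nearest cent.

PV of 6-year annuity: £1.54 × [1 − (1+0.076)^−6] / 0.076 = 7.20646
Perpetuity value at year 6: £6.25 / 0.076 = 82.23684
PV of perpetuity: 82.23684 / (1+0.076)^6 = 52.98986
Total PV = 7.20646 + 52.98986 = 60.19632

£60.20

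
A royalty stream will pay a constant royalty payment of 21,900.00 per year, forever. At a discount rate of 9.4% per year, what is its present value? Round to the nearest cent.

232978.72

Level perpetuity: PV = C / r = 21,900.00 / 0.094 = 232,978.72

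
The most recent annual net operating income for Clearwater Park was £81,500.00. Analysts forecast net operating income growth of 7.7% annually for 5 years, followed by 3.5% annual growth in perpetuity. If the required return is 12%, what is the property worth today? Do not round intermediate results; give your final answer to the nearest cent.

D_1 = 87775.50000
D_2 = 94534.21350
D_3 = 101813.34794
D_4 = 109652.97573
D_5 = 118096.25486
Terminal value at year 5: TV = D_5×(1+g_2)/(r−g_2) = 122229.62378/0.085 = 1437995.57391
P_0 = D_1/(1+r)^1 + D_2/(1+r)^2 + D_3/(1+r)^3 + D_4/(1+r)^4 + D_5/(1+r)^5 + TV/(1+r)^5
    = 78370.98214 + 75362.09622 + 72468.73003 + 69686.44843 + 67010.98657 + 815957.30704 = 1178856.55043

£1178856.55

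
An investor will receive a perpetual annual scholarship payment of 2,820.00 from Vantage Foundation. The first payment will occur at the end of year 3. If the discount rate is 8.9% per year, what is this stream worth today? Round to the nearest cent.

26717.96

Value at end of year 2: C / r = 2,820.00 / 0.089 = 31,685.3933
Discount to today: PV = 31,685.3933 / (1 + 0.089)^2 = 31,685.3933 / 1.185921 = 26,717.96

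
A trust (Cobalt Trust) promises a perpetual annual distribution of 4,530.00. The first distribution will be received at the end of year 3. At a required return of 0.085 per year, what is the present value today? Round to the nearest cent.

45270.97

Value at end of year 2: C / r = 4,530.00 / 0.085 = 53,294.1176
Discount to today: PV = 53,294.1176 / (1 + 0.085)^2 = 53,294.1176 / 1.177225 = 45,270.97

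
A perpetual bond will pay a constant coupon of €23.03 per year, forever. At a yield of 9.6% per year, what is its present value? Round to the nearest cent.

€239.90

Level perpetuity: PV = C / r = €23.03 / 0.096 = €239.90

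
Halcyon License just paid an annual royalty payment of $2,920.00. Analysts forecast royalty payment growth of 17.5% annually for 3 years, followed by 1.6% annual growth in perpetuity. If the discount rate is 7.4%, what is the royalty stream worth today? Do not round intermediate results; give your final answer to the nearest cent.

$77493.97

D_1 = 3431.00000
D_2 = 4031.42500
D_3 = 4736.92437
Terminal value at year 3: TV = D_3×(1+g_2)/(r−g_2) = 4812.71516/0.058 = 82977.84767
P_0 = D_1/(1+r)^1 + D_2/(1+r)^2 + D_3/(1+r)^3 + TV/(1+r)^3
    = 3194.59963 + 3495.02287 + 3823.69821 + 66980.64442 = 77493.96512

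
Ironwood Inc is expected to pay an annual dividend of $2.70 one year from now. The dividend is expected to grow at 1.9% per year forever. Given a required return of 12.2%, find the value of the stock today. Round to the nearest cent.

Growing perpetuity: P = D₁ / (r − g) = $2.7000 / (0.122 − 0.019) = $26.21

$26.21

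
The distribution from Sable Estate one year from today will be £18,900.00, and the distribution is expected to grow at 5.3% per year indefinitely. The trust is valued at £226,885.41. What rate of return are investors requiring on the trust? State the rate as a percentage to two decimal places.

13.63%

P = D₁/(r − g) ⇒ r = D₁/P + g = £18,900.0000/£226,885.41 + 0.053 = 0.083302 + 0.053 = 0.136302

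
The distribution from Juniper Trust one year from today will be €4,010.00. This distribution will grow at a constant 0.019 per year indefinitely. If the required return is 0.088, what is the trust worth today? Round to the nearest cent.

€58115.94

Growing perpetuity: P = D₁ / (r − g) = €4,010.0000 / (0.088 − 0.019) = €58,115.94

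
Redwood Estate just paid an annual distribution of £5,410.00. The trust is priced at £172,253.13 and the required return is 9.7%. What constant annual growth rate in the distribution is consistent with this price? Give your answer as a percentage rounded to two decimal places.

P = D₀(1+g)/(r−g) ⇒ P(r−g) = D₀(1+g) ⇒ g(P+D₀) = P·r − D₀
g = (P·r − D₀)/(P + D₀) = (£172,253.13×0.097 − £5,410.00) / (£172,253.13 + £5,410.00) = 0.063595

6.36%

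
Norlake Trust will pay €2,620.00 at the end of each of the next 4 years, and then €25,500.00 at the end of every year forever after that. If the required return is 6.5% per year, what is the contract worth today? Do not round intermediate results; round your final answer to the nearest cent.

PV of 4-year annuity: €2,620.00 × [1 − (1+0.065)^−4] / 0.065 = 8975.59234
Perpetuity value at year 4: €25,500.00 / 0.065 = 392307.69231
PV of perpetuity: 392307.69231 / (1+0.065)^4 = 304949.82797
Total PV = 8975.59234 + 304949.82797 = 313925.42030

€313925.42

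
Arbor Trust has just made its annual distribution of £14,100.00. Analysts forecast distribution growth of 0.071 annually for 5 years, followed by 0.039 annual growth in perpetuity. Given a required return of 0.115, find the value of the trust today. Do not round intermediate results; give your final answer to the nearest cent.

D_1 = 15101.10000
D_2 = 16173.27810
D_3 = 17321.58085
D_4 = 18551.41309
D_5 = 19868.56341
Terminal value at year 5: TV = D_5×(1+g_2)/(r−g_2) = 20643.43739/0.076 = 271624.17615
P_0 = D_1/(1+r)^1 + D_2/(1+r)^2 + D_3/(1+r)^3 + D_4/(1+r)^4 + D_5/(1+r)^5 + TV/(1+r)^5
    = 13543.58744 + 13009.13198 + 12495.76713 + 12002.66062 + 11529.01303 + 157613.74388 = 220193.90407

£220193.90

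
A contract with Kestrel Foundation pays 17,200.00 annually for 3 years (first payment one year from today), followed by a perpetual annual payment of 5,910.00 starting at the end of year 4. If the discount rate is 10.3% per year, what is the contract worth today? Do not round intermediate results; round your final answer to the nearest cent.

85307.57

PV of 3-year annuity: 17,200.00 × [1 − (1+0.103)^−3] / 0.103 = 42548.94958
Perpetuity value at year 3: 5,910.00 / 0.103 = 57378.64078
PV of perpetuity: 57378.64078 / (1+0.103)^3 = 42758.62380
Total PV = 42548.94958 + 42758.62380 = 85307.57338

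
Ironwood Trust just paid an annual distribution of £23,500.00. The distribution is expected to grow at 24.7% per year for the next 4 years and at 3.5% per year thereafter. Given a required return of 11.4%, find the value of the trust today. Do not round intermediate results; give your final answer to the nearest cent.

£609010.42

D_1 = 29304.50000
D_2 = 36542.71150
D_3 = 45568.76124
D_4 = 56824.24527
Terminal value at year 4: TV = D_4×(1+g_2)/(r−g_2) = 58813.09385/0.079 = 744469.54242
P_0 = D_1/(1+r)^1 + D_2/(1+r)^2 + D_3/(1+r)^3 + D_4/(1+r)^4 + TV/(1+r)^4
    = 26305.65530 + 29446.27662 + 32961.85543 + 36897.15773 + 483399.47159 = 609010.41667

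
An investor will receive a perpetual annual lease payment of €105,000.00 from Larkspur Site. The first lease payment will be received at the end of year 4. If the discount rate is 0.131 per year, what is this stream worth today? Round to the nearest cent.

€554026.05

Value at end of year 3: C / r = €105,000.00 / 0.131 = €801,526.7176
Discount to today: PV = €801,526.7176 / (1 + 0.131)^3 = €801,526.7176 / 1.446731 = €554,026.05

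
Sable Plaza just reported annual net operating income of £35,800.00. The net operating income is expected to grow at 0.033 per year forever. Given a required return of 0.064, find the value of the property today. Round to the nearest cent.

£1192948.39

D₁ = D₀ × (1 + g) = £35,800.00 × 1.033 = £36,981.4000
Growing perpetuity: P = D₁ / (r − g) = £36,981.4000 / (0.064 − 0.033) = £1,192,948.39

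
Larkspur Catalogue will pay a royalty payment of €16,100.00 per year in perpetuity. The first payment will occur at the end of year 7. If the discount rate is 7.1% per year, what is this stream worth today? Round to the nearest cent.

€150255.61

Value at end of year 6: C / r = €16,100.00 / 0.071 = €226,760.5634
Discount to today: PV = €226,760.5634 / (1 + 0.071)^6 = €226,760.5634 / 1.509165 = €150,255.61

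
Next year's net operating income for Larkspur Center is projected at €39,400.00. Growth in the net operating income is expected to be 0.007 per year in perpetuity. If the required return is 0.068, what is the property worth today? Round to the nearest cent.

Growing perpetuity: P = D₁ / (r − g) = €39,400.0000 / (0.068 − 0.007) = €645,901.64

€645901.64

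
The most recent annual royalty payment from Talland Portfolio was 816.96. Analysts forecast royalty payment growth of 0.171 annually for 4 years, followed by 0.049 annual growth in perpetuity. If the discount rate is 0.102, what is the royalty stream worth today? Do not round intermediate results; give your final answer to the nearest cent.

D_1 = 956.66016
D_2 = 1120.24905
D_3 = 1311.81163
D_4 = 1536.13142
Terminal value at year 4: TV = D_4×(1+g_2)/(r−g_2) = 1611.40186/0.053 = 30403.80875
P_0 = D_1/(1+r)^1 + D_2/(1+r)^2 + D_3/(1+r)^3 + D_4/(1+r)^4 + TV/(1+r)^4
    = 868.11267 + 922.46818 + 980.22708 + 1041.60246 + 20615.86748 = 24428.27786

24428.28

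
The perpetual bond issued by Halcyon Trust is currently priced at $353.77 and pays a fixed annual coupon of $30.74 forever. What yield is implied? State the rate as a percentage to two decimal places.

8.69%

P = C/r ⇒ r = C/P = $30.74/$353.77 = 0.086893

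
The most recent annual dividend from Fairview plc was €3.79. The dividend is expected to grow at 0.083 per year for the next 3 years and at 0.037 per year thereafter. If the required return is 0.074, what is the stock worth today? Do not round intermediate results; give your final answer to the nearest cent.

D_1 = 4.10457
D_2 = 4.44525
D_3 = 4.81421
Terminal value at year 3: TV = D_3×(1+g_2)/(r−g_2) = 4.99233/0.037 = 134.92785
P_0 = D_1/(1+r)^1 + D_2/(1+r)^2 + D_3/(1+r)^3 + TV/(1+r)^3
    = 3.82176 + 3.85379 + 3.88608 + 108.91527 = 120.47689

€120.48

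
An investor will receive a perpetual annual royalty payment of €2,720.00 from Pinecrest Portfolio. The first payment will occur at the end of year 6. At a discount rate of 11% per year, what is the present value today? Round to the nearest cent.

€14674.43

Value at end of year 5: C / r = €2,720.00 / 0.11 = €24,727.2727
Discount to today: PV = €24,727.2727 / (1 + 0.11)^5 = €24,727.2727 / 1.685058 = €14,674.43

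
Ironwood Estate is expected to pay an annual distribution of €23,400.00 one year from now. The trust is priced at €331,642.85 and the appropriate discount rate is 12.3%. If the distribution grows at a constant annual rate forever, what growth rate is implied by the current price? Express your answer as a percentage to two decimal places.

5.24%

P = D₁/(r−g) ⇒ g = r − D₁/P = 0.123 − €23,400.00/€331,642.85 = 0.052442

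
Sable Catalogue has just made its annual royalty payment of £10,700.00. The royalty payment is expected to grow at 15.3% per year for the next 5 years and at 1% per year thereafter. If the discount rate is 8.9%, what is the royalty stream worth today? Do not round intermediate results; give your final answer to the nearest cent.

£245710.77

D_1 = 12337.10000
D_2 = 14224.67630
D_3 = 16401.05177
D_4 = 18910.41270
D_5 = 21803.70584
Terminal value at year 5: TV = D_5×(1+g_2)/(r−g_2) = 22021.74290/0.079 = 278756.23919
P_0 = D_1/(1+r)^1 + D_2/(1+r)^2 + D_3/(1+r)^3 + D_4/(1+r)^4 + D_5/(1+r)^5 + TV/(1+r)^5
    = 11328.83379 + 11994.62384 + 12699.54205 + 13445.88795 + 14236.09624 + 182005.78741 = 245710.77128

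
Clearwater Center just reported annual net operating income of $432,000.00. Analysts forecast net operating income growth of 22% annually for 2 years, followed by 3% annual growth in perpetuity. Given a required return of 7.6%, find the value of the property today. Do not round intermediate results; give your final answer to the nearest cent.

D_1 = 527040.00000
D_2 = 642988.80000
Terminal value at year 2: TV = D_2×(1+g_2)/(r−g_2) = 662278.46400/0.046 = 14397357.91304
P_0 = D_1/(1+r)^1 + D_2/(1+r)^2 + TV/(1+r)^2
    = 489814.12639 + 555365.45929 + 12435357.02333 = 13480536.60902

$13480536.61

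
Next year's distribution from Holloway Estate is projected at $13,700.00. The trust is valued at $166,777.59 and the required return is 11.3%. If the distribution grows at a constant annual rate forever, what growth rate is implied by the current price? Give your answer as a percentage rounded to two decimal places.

3.09%

P = D₁/(r−g) ⇒ g = r − D₁/P = 0.113 − $13,700.00/$166,777.59 = 0.030855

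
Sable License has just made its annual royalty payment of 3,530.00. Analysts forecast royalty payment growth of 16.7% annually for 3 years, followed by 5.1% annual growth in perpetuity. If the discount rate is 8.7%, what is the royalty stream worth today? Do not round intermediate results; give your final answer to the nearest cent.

139752.71

D_1 = 4119.51000
D_2 = 4807.46817
D_3 = 5610.31535
Terminal value at year 3: TV = D_3×(1+g_2)/(r−g_2) = 5896.44144/0.036 = 163790.03993
P_0 = D_1/(1+r)^1 + D_2/(1+r)^2 + D_3/(1+r)^3 + TV/(1+r)^3
    = 3789.79761 + 4068.71556 + 4368.16104 + 127526.03488 = 139752.70908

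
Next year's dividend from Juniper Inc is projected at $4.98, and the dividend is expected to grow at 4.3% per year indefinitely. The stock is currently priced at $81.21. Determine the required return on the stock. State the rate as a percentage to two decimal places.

P = D₁/(r − g) ⇒ r = D₁/P + g = $4.9800/$81.21 + 0.043 = 0.061322 + 0.043 = 0.104322

10.43%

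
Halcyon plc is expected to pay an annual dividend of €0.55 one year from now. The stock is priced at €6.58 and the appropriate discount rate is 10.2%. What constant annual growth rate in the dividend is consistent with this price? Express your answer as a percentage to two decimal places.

P = D₁/(r−g) ⇒ g = r − D₁/P = 0.102 − €0.55/€6.58 = 0.018413

1.84%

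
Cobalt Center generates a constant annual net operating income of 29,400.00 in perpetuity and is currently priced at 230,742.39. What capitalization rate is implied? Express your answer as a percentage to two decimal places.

P = C/r ⇒ r = C/P = 29,400.00/230,742.39 = 0.127415

12.74%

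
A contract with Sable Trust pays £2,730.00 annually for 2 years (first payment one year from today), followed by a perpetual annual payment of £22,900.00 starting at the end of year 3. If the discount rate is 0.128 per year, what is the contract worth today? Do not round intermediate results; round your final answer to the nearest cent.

PV of 2-year annuity: £2,730.00 × [1 − (1+0.128)^−2] / 0.128 = 4565.79146
Perpetuity value at year 2: £22,900.00 / 0.128 = 178906.25000
PV of perpetuity: 178906.25000 / (1+0.128)^2 = 140607.12018
Total PV = 4565.79146 + 140607.12018 = 145172.91164

£145172.91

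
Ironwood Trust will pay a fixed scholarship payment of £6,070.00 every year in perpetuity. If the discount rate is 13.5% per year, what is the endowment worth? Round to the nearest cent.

Level perpetuity: PV = C / r = £6,070.00 / 0.135 = £44,962.96

£44962.96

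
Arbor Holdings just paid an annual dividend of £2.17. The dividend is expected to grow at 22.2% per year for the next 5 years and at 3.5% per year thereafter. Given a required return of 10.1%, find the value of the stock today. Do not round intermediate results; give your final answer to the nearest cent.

D_1 = 2.65174
D_2 = 3.24043
D_3 = 3.95980
D_4 = 4.83888
D_5 = 5.91311
Terminal value at year 5: TV = D_5×(1+g_2)/(r−g_2) = 6.12007/0.066 = 92.72827
P_0 = D_1/(1+r)^1 + D_2/(1+r)^2 + D_3/(1+r)^3 + D_4/(1+r)^4 + D_5/(1+r)^5 + TV/(1+r)^5
    = 2.40848 + 2.67318 + 2.96696 + 3.29303 + 3.65493 + 57.31596 = 72.31254

£72.31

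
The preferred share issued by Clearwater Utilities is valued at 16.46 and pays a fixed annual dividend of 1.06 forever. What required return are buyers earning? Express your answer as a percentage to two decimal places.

6.44%

P = C/r ⇒ r = C/P = 1.06/16.46 = 0.064399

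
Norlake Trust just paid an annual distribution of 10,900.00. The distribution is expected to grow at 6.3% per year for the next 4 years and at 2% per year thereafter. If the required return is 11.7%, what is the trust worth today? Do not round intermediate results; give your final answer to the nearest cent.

132589.45

D_1 = 11586.70000
D_2 = 12316.66210
D_3 = 13092.61181
D_4 = 13917.44636
Terminal value at year 4: TV = D_4×(1+g_2)/(r−g_2) = 14195.79528/0.097 = 146348.40499
P_0 = D_1/(1+r)^1 + D_2/(1+r)^2 + D_3/(1+r)^3 + D_4/(1+r)^4 + TV/(1+r)^4
    = 10373.05282 + 9871.58026 + 9394.35077 + 8940.19237 + 94010.27023 = 132589.44645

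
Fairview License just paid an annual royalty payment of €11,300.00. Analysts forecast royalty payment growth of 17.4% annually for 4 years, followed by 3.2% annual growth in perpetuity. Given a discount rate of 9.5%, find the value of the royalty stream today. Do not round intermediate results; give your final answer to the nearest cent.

D_1 = 13266.20000
D_2 = 15574.51880
D_3 = 18284.48507
D_4 = 21465.98547
Terminal value at year 4: TV = D_4×(1+g_2)/(r−g_2) = 22152.89701/0.063 = 351633.28585
P_0 = D_1/(1+r)^1 + D_2/(1+r)^2 + D_3/(1+r)^3 + D_4/(1+r)^4 + TV/(1+r)^4
    = 12115.25114 + 12989.31949 + 13926.44847 + 14931.18768 + 244587.07437 = 298549.28116

€298549.28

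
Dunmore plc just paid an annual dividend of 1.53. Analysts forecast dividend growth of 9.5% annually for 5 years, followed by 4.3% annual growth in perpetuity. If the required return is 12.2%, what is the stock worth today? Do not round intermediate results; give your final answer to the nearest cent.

25.00

D_1 = 1.67535
D_2 = 1.83451
D_3 = 2.00879
D_4 = 2.19962
D_5 = 2.40859
Terminal value at year 5: TV = D_5×(1+g_2)/(r−g_2) = 2.51215/0.079 = 31.79942
P_0 = D_1/(1+r)^1 + D_2/(1+r)^2 + D_3/(1+r)^3 + D_4/(1+r)^4 + D_5/(1+r)^5 + TV/(1+r)^5
    = 1.49318 + 1.45725 + 1.42218 + 1.38796 + 1.35456 + 17.88360 = 24.99873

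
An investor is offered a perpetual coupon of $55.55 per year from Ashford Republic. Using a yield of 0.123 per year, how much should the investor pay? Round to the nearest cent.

Level perpetuity: PV = C / r = $55.55 / 0.123 = $451.63

$451.63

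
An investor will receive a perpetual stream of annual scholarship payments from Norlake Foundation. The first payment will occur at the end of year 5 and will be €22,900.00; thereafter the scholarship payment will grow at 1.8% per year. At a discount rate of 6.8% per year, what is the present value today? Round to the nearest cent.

€352030.64

Value at end of year 4: C₁ / (r − g) = €22,900.00 / (0.068 − 0.018) = €458,000.0000
Discount to today: PV = €458,000.0000 / (1 + 0.068)^4 = €458,000.0000 / 1.301023 = €352,030.64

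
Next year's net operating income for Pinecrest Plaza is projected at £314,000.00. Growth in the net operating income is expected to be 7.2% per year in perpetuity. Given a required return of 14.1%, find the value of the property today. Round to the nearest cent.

£4550724.64

Growing perpetuity: P = D₁ / (r − g) = £314,000.0000 / (0.141 − 0.072) = £4,550,724.64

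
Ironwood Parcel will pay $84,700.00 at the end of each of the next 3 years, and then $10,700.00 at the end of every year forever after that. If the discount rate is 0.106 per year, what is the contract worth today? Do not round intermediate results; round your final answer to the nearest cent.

$283043.81

PV of 3-year annuity: $84,700.00 × [1 − (1+0.106)^−3] / 0.106 = 208431.14369
Perpetuity value at year 3: $10,700.00 / 0.106 = 100943.39623
PV of perpetuity: 100943.39623 / (1+0.106)^3 = 74612.66143
Total PV = 208431.14369 + 74612.66143 = 283043.80512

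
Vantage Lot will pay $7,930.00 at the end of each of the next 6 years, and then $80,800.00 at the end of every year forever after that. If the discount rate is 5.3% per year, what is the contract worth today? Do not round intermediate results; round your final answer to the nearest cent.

PV of 6-year annuity: $7,930.00 × [1 − (1+0.053)^−6] / 0.053 = 39866.93983
Perpetuity value at year 6: $80,800.00 / 0.053 = 1524528.30189
PV of perpetuity: 1524528.30189 / (1+0.053)^6 = 1118317.86835
Total PV = 39866.93983 + 1118317.86835 = 1158184.80818

$1158184.81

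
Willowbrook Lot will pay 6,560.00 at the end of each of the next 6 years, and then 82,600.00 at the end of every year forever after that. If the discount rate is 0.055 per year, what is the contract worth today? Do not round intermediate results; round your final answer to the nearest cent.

1121958.06

PV of 6-year annuity: 6,560.00 × [1 − (1+0.055)^−6] / 0.055 = 32770.67882
Perpetuity value at year 6: 82,600.00 / 0.055 = 1501818.18182
PV of perpetuity: 1501818.18182 / (1+0.055)^6 = 1089187.37832
Total PV = 32770.67882 + 1089187.37832 = 1121958.05715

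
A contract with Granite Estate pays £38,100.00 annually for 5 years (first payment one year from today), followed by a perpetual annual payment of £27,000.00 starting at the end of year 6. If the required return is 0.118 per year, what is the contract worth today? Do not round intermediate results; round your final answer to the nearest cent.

PV of 5-year annuity: £38,100.00 × [1 − (1+0.118)^−5] / 0.118 = 138025.18598
Perpetuity value at year 5: £27,000.00 / 0.118 = 228813.55932
PV of perpetuity: 228813.55932 / (1+0.118)^5 = 131000.43540
Total PV = 138025.18598 + 131000.43540 = 269025.62138

£269025.62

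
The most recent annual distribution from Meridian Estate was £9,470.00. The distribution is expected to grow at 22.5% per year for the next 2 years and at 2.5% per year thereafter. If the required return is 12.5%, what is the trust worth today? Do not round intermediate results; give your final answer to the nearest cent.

£136631.06

D_1 = 11600.75000
D_2 = 14210.91875
Terminal value at year 2: TV = D_2×(1+g_2)/(r−g_2) = 14566.19172/0.1 = 145661.91719
P_0 = D_1/(1+r)^1 + D_2/(1+r)^2 + TV/(1+r)^2
    = 10311.77778 + 11228.38025 + 115090.89753 = 136631.05556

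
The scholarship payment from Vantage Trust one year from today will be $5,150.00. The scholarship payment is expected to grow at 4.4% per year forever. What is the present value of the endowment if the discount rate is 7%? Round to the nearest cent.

$198076.92

Growing perpetuity: P = D₁ / (r − g) = $5,150.0000 / (0.07 − 0.044) = $198,076.92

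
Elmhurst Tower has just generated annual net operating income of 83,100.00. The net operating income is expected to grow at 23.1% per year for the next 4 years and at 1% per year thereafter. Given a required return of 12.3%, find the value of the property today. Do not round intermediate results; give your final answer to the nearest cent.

D_1 = 102296.10000
D_2 = 125926.49910
D_3 = 155015.52039
D_4 = 190824.10560
Terminal value at year 4: TV = D_4×(1+g_2)/(r−g_2) = 192732.34666/0.113 = 1705595.98813
P_0 = D_1/(1+r)^1 + D_2/(1+r)^2 + D_3/(1+r)^3 + D_4/(1+r)^4 + TV/(1+r)^4
    = 91091.80766 + 99852.19522 + 109455.07775 + 119981.47881 + 1072400.82833 = 1492781.38776

1492781.39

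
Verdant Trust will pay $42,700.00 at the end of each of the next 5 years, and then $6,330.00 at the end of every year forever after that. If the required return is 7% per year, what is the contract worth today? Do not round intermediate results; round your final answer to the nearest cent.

PV of 5-year annuity: $42,700.00 × [1 − (1+0.07)^−5] / 0.07 = 175078.43051
Perpetuity value at year 5: $6,330.00 / 0.07 = 90428.57143
PV of perpetuity: 90428.57143 / (1+0.07)^5 = 64474.32166
Total PV = 175078.43051 + 64474.32166 = 239552.75217

$239552.75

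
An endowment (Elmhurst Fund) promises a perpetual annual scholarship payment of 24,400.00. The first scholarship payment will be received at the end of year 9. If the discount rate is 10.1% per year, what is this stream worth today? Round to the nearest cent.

Value at end of year 8: C / r = 24,400.00 / 0.101 = 241,584.1584
Discount to today: PV = 241,584.1584 / (1 + 0.101)^8 = 241,584.1584 / 2.159228 = 111,884.49

111884.49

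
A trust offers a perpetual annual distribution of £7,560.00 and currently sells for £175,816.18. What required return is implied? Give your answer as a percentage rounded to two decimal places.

P = C/r ⇒ r = C/P = £7,560.00/£175,816.18 = 0.042999

4.30%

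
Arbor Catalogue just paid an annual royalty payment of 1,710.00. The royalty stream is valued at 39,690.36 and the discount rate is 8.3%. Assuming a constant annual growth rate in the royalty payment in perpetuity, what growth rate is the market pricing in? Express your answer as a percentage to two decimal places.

P = D₀(1+g)/(r−g) ⇒ P(r−g) = D₀(1+g) ⇒ g(P+D₀) = P·r − D₀
g = (P·r − D₀)/(P + D₀) = (39,690.36×0.083 − 1,710.00) / (39,690.36 + 1,710.00) = 0.038268

3.83%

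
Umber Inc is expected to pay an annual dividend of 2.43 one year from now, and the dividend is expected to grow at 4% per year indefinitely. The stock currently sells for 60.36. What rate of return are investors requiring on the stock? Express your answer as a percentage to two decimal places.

P = D₁/(r − g) ⇒ r = D₁/P + g = 2.4300/60.36 + 0.04 = 0.040258 + 0.04 = 0.080258

8.03%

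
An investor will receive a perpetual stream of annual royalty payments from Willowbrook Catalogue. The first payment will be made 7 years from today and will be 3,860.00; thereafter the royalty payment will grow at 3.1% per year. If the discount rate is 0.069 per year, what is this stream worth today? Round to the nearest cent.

Value at end of year 6: C₁ / (r − g) = 3,860.00 / (0.069 − 0.031) = 101,578.9474
Discount to today: PV = 101,578.9474 / (1 + 0.069)^6 = 101,578.9474 / 1.492335 = 68,067.14

68067.14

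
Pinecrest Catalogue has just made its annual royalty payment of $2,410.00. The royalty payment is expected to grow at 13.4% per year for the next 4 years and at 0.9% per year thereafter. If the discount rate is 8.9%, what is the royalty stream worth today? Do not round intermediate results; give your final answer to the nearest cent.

$46418.24

D_1 = 2732.94000
D_2 = 3099.15396
D_3 = 3514.44059
D_4 = 3985.37563
Terminal value at year 4: TV = D_4×(1+g_2)/(r−g_2) = 4021.24401/0.08 = 50265.55013
P_0 = D_1/(1+r)^1 + D_2/(1+r)^2 + D_3/(1+r)^3 + D_4/(1+r)^4 + TV/(1+r)^4
    = 2509.58678 + 2613.28871 + 2721.27585 + 2833.72526 + 35740.35986 = 46418.23646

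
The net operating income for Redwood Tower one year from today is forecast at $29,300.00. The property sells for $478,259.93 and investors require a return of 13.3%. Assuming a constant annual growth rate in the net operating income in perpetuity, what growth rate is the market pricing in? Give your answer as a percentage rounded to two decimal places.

P = D₁/(r−g) ⇒ g = r − D₁/P = 0.133 − $29,300.00/$478,259.93 = 0.071736

7.17%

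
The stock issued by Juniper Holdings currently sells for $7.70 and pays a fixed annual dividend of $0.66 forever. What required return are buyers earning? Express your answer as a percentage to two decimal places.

P = C/r ⇒ r = C/P = $0.66/$7.70 = 0.085714

8.57%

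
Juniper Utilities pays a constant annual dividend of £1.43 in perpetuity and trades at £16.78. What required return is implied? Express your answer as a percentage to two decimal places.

P = C/r ⇒ r = C/P = £1.43/£16.78 = 0.085221

8.52%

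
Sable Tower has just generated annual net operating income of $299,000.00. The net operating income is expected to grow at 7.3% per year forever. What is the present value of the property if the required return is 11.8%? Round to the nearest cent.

$7129488.89

D₁ = D₀ × (1 + g) = $299,000.00 × 1.073 = $320,827.0000
Growing perpetuity: P = D₁ / (r − g) = $320,827.0000 / (0.118 − 0.073) = $7,129,488.89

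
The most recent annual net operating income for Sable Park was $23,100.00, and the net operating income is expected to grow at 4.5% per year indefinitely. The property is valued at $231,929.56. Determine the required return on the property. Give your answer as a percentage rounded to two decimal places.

D₁ = $23,100.00 × 1.045 = $24,139.5000
P = D₁/(r − g) ⇒ r = D₁/P + g = $24,139.5000/$231,929.56 + 0.045 = 0.104081 + 0.045 = 0.149081

14.91%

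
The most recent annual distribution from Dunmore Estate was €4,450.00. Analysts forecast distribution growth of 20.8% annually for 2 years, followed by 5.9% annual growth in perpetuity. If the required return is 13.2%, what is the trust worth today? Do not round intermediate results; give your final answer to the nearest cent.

€83331.04

D_1 = 5375.60000
D_2 = 6493.72480
Terminal value at year 2: TV = D_2×(1+g_2)/(r−g_2) = 6876.85456/0.073 = 94203.48717
P_0 = D_1/(1+r)^1 + D_2/(1+r)^2 + TV/(1+r)^2
    = 4748.76325 + 5067.58481 + 73514.68926 = 83331.03732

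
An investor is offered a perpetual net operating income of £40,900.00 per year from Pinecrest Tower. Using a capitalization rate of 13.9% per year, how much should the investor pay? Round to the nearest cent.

£294244.60

Level perpetuity: PV = C / r = £40,900.00 / 0.139 = £294,244.60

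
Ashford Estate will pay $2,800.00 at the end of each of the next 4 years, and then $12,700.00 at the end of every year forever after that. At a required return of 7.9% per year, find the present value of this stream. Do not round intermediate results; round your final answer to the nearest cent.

PV of 4-year annuity: $2,800.00 × [1 − (1+0.079)^−4] / 0.079 = 9294.63548
Perpetuity value at year 4: $12,700.00 / 0.079 = 160759.49367
PV of perpetuity: 160759.49367 / (1+0.079)^4 = 118601.68275
Total PV = 9294.63548 + 118601.68275 = 127896.31823

$127896.32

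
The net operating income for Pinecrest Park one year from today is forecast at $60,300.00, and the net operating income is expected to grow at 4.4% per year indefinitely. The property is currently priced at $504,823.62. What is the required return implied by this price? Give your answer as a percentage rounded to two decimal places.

P = D₁/(r − g) ⇒ r = D₁/P + g = $60,300.0000/$504,823.62 + 0.044 = 0.119448 + 0.044 = 0.163448

16.34%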